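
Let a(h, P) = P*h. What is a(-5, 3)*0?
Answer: 0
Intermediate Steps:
a(-5, 3)*0 = (3*(-5))*0 = -15*0 = 0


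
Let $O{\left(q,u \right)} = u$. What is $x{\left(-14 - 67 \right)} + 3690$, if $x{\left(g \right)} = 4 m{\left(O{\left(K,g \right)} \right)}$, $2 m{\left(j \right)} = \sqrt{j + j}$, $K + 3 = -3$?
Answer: $3690 + 18 i \sqrt{2} \approx 3690.0 + 25.456 i$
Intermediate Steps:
$K = -6$ ($K = -3 - 3 = -6$)
$m{\left(j \right)} = \frac{\sqrt{2} \sqrt{j}}{2}$ ($m{\left(j \right)} = \frac{\sqrt{j + j}}{2} = \frac{\sqrt{2 j}}{2} = \frac{\sqrt{2} \sqrt{j}}{2}$)
$x{\left(g \right)} = 2 \sqrt{2} \sqrt{g}$ ($x{\left(g \right)} = 4 \frac{\sqrt{2} \sqrt{g}}{2} = 2 \sqrt{2} \sqrt{g}$)
$x{\left(-14 - 67 \right)} + 3690 = 2 \sqrt{2} \sqrt{-14 - 67} + 3690 = 2 \sqrt{2} \sqrt{-81} + 3690 = 2 \sqrt{2} \cdot 9 i + 3690 = 18 i \sqrt{2} + 3690 = 3690 + 18 i \sqrt{2}$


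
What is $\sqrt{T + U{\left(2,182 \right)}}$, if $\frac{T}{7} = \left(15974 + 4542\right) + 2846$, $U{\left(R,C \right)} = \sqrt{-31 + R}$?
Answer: $\sqrt{163534 + i \sqrt{29}} \approx 404.39 + 0.007 i$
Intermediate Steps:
$T = 163534$ ($T = 7 \left(\left(15974 + 4542\right) + 2846\right) = 7 \left(20516 + 2846\right) = 7 \cdot 23362 = 163534$)
$\sqrt{T + U{\left(2,182 \right)}} = \sqrt{163534 + \sqrt{-31 + 2}} = \sqrt{163534 + \sqrt{-29}} = \sqrt{163534 + i \sqrt{29}}$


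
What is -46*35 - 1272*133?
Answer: -170786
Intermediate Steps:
-46*35 - 1272*133 = -1610 - 169176 = -170786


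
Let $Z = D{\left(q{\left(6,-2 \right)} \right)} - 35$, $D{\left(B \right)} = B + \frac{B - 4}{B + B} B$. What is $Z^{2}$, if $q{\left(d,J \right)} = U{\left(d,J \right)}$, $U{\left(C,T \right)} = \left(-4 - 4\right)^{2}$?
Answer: $3481$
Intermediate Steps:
$U{\left(C,T \right)} = 64$ ($U{\left(C,T \right)} = \left(-8\right)^{2} = 64$)
$q{\left(d,J \right)} = 64$
$D{\left(B \right)} = -2 + \frac{3 B}{2}$ ($D{\left(B \right)} = B + \frac{-4 + B}{2 B} B = B + \left(-2 + \frac{B}{2}\right) = -2 + \frac{3 B}{2}$)
$Z = 59$ ($Z = \left(-2 + \frac{3}{2} \cdot 64\right) - 35 = \left(-2 + 96\right) - 35 = 94 - 35 = 59$)
$Z^{2} = 59^{2} = 3481$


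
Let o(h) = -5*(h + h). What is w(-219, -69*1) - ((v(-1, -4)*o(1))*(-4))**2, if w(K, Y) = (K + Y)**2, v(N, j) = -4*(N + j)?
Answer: -557056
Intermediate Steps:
v(N, j) = -4*N - 4*j
o(h) = -10*h
w(-219, -69*1) - ((v(-1, -4)*o(1))*(-4))**2 = (-219 - 69*1)**2 - (((-4*(-1) - 4*(-4))*(-10*1))*(-4))**2 = (-219 - 69)**2 - (((4 + 16)*(-10))*(-4))**2 = (-288)**2 - ((20*(-10))*(-4))**2 = 82944 - (-200*(-4))**2 = 82944 - 1*800**2 = 82944 - 1*640000 = 82944 - 640000 = -557056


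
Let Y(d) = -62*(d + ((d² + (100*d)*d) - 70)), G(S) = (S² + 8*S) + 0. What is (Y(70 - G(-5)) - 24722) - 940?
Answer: -45269542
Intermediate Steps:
G(S) = S² + 8*S
Y(d) = 4340 - 6262*d² - 62*d (Y(d) = -62*(d + ((d² + 100*d²) - 70)) = -62*(d + (101*d² - 70)) = -62*(d + (-70 + 101*d²)) = -62*(-70 + d + 101*d²) = 4340 - 6262*d² - 62*d)
(Y(70 - G(-5)) - 24722) - 940 = ((4340 - 6262*(70 - (-5)*(8 - 5))² - 62*(70 - (-5)*(8 - 5))) - 24722) - 940 = ((4340 - 6262*(70 - (-5)*3)² - 62*(70 - (-5)*3)) - 24722) - 940 = ((4340 - 6262*(70 - 1*(-15))² - 62*(70 - 1*(-15))) - 24722) - 940 = ((4340 - 6262*(70 + 15)² - 62*(70 + 15)) - 24722) - 940 = ((4340 - 6262*85² - 62*85) - 24722) - 940 = ((4340 - 6262*7225 - 5270) - 24722) - 940 = ((4340 - 45242950 - 5270) - 24722) - 940 = (-45243880 - 24722) - 940 = -45268602 - 940 = -45269542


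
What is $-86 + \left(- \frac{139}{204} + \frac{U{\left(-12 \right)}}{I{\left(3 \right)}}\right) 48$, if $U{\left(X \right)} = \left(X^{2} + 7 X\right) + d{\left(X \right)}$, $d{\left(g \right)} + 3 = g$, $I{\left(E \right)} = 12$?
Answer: $\frac{1042}{17} \approx 61.294$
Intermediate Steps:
$d{\left(g \right)} = -3 + g$
$U{\left(X \right)} = -3 + X^{2} + 8 X$ ($U{\left(X \right)} = \left(X^{2} + 7 X\right) + \left(-3 + X\right) = -3 + X^{2} + 8 X$)
$-86 + \left(- \frac{139}{204} + \frac{U{\left(-12 \right)}}{I{\left(3 \right)}}\right) 48 = -86 + \left(- \frac{139}{204} + \frac{-3 + \left(-12\right)^{2} + 8 \left(-12\right)}{12}\right) 48 = -86 + \left(\left(-139\right) \frac{1}{204} + \left(-3 + 144 - 96\right) \frac{1}{12}\right) 48 = -86 + \left(- \frac{139}{204} + 45 \cdot \frac{1}{12}\right) 48 = -86 + \left(- \frac{139}{204} + \frac{15}{4}\right) 48 = -86 + \frac{313}{102} \cdot 48 = -86 + \frac{2504}{17} = \frac{1042}{17}$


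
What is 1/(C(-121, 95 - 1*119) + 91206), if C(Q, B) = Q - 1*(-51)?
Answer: 1/91136 ≈ 1.0973e-5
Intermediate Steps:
C(Q, B) = 51 + Q (C(Q, B) = Q + 51 = 51 + Q)
1/(C(-121, 95 - 1*119) + 91206) = 1/((51 - 121) + 91206) = 1/(-70 + 91206) = 1/91136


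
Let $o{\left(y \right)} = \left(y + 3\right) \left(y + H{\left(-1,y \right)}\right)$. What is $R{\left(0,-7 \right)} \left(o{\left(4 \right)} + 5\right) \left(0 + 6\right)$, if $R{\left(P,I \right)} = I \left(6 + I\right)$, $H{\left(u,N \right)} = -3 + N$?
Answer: $1680$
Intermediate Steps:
$o{\left(y \right)} = \left(-3 + 2 y\right) \left(3 + y\right)$ ($o{\left(y \right)} = \left(y + 3\right) \left(y + \left(-3 + y\right)\right) = \left(3 + y\right) \left(-3 + 2 y\right) = \left(-3 + 2 y\right) \left(3 + y\right)$)
$R{\left(0,-7 \right)} \left(o{\left(4 \right)} + 5\right) \left(0 + 6\right) = - 7 \left(6 - 7\right) \left(\left(-9 + 2 \cdot 4^{2} + 3 \cdot 4\right) + 5\right) \left(0 + 6\right) = \left(-7\right) \left(-1\right) \left(\left(-9 + 2 \cdot 16 + 12\right) + 5\right) 6 = 7 \left(\left(-9 + 32 + 12\right) + 5\right) 6 = 7 \left(35 + 5\right) 6 = 7 \cdot 40 \cdot 6 = 7 \cdot 240 = 1680$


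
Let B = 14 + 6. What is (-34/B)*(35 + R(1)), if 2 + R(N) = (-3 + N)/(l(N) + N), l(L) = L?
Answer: -272/5 ≈ -54.400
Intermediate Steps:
B = 20
R(N) = -2 + (-3 + N)/(2*N) (R(N) = -2 + (-3 + N)/(N + N) = -2 + (-3 + N)/((2*N)) = -2 + (-3 + N)*(1/(2*N)) = -2 + (-3 + N)/(2*N))
(-34/B)*(35 + R(1)) = (-34/20)*(35 + (3/2)*(-1 - 1*1)/1) = (-34*1/20)*(35 + (3/2)*1*(-1 - 1)) = -17*(35 + (3/2)*1*(-2))/10 = -17*(35 - 3)/10 = -17/10*32 = -272/5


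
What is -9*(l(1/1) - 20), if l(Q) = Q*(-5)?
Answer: 225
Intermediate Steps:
l(Q) = -5*Q
-9*(l(1/1) - 20) = -9*(-5/1 - 20) = -9*(-5 - 20) = -9*(-25) = 225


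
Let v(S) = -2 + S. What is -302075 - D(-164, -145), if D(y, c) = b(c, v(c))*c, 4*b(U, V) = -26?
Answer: -606035/2 ≈ -3.0302e+5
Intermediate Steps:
b(U, V) = -13/2 (b(U, V) = (¼)*(-26) = -13/2)
D(y, c) = -13*c/2
-302075 - D(-164, -145) = -302075 - (-13)*(-145)/2 = -302075 - 1*1885/2 = -302075 - 1885/2 = -606035/2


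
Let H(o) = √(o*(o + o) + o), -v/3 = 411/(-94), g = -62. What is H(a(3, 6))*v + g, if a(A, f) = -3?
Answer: -62 + 1233*√15/94 ≈ -11.198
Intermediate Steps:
v = 1233/94 (v = -1233/(-94) = -1233*(-1)/94 = -3*(-411/94) = 1233/94 ≈ 13.117)
H(o) = √(o + 2*o²) (H(o) = √(o*(2*o) + o) = √(2*o² + o) = √(o + 2*o²))
H(a(3, 6))*v + g = √(-3*(1 + 2*(-3)))*(1233/94) - 62 = √(-3*(1 - 6))*(1233/94) - 62 = √(-3*(-5))*(1233/94) - 62 = √15*(1233/94) - 62 = 1233*√15/94 - 62 = -62 + 1233*√15/94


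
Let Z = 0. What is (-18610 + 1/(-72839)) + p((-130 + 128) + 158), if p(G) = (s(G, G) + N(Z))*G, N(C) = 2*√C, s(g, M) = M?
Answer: 417076113/72839 ≈ 5726.0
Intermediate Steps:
p(G) = G² (p(G) = (G + 2*√0)*G = (G + 2*0)*G = (G + 0)*G = G*G = G²)
(-18610 + 1/(-72839)) + p((-130 + 128) + 158) = (-18610 + 1/(-72839)) + ((-130 + 128) + 158)² = (-18610 - 1/72839) + (-2 + 158)² = -1355533791/72839 + 156² = -1355533791/72839 + 24336 = 417076113/72839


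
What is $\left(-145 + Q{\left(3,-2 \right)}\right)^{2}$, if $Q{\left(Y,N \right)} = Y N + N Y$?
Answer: $24649$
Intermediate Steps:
$Q{\left(Y,N \right)} = 2 N Y$ ($Q{\left(Y,N \right)} = N Y + N Y = 2 N Y$)
$\left(-145 + Q{\left(3,-2 \right)}\right)^{2} = \left(-145 + 2 \left(-2\right) 3\right)^{2} = \left(-145 - 12\right)^{2} = \left(-157\right)^{2} = 24649$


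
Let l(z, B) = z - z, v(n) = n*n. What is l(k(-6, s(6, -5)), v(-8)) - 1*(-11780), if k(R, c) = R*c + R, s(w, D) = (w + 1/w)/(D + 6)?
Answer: 11780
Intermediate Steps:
v(n) = n²
s(w, D) = (w + 1/w)/(6 + D)
k(R, c) = R + R*c
l(z, B) = 0
l(k(-6, s(6, -5)), v(-8)) - 1*(-11780) = 0 - 1*(-11780) = 0 + 11780 = 11780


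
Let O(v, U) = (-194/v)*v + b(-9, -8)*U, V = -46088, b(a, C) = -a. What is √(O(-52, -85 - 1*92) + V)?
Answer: 5*I*√1915 ≈ 218.8*I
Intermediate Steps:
O(v, U) = -194 + 9*U (O(v, U) = (-194/v)*v + (-1*(-9))*U = -194 + 9*U)
√(O(-52, -85 - 1*92) + V) = √((-194 + 9*(-85 - 1*92)) - 46088) = √((-194 + 9*(-85 - 92)) - 46088) = √((-194 + 9*(-177)) - 46088) = √((-194 - 1593) - 46088) = √(-1787 - 46088) = √(-47875) = 5*I*√1915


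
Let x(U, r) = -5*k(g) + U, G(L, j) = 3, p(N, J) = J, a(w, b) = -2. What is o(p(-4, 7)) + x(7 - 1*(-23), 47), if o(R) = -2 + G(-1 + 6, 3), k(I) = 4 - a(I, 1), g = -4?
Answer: 1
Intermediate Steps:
k(I) = 6 (k(I) = 4 - 1*(-2) = 4 + 2 = 6)
x(U, r) = -30 + U (x(U, r) = -5*6 + U = -30 + U)
o(R) = 1 (o(R) = -2 + 3 = 1)
o(p(-4, 7)) + x(7 - 1*(-23), 47) = 1 + (-30 + (7 - 1*(-23))) = 1 + (-30 + (7 + 23)) = 1 + (-30 + 30) = 1 + 0 = 1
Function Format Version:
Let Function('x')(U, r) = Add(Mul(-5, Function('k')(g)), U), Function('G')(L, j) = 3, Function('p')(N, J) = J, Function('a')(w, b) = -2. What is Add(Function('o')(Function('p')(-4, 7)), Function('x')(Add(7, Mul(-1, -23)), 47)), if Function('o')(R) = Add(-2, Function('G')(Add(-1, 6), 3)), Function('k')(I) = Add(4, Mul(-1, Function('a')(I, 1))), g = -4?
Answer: 1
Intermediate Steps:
Function('k')(I) = 6 (Function('k')(I) = Add(4, Mul(-1, -2)) = Add(4, 2) = 6)
Function('x')(U, r) = Add(-30, U) (Function('x')(U, r) = Add(Mul(-5, 6), U) = Add(-30, U))
Function('o')(R) = 1 (Function('o')(R) = Add(-2, 3) = 1)
Add(Function('o')(Function('p')(-4, 7)), Function('x')(Add(7, Mul(-1, -23)), 47)) = Add(1, Add(-30, Add(7, Mul(-1, -23)))) = Add(1, Add(-30, Add(7, 23))) = Add(1, Add(-30, 30)) = Add(1, 0) = 1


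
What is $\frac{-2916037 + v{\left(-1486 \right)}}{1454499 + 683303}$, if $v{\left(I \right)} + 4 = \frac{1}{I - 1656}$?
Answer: $- \frac{9162200823}{6716973884} \approx -1.364$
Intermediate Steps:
$v{\left(I \right)} = -4 + \frac{1}{-1656 + I}$ ($v{\left(I \right)} = -4 + \frac{1}{I - 1656} = -4 + \frac{1}{-1656 + I}$)
$\frac{-2916037 + v{\left(-1486 \right)}}{1454499 + 683303} = \frac{-2916037 + \frac{6625 - -5944}{-1656 - 1486}}{1454499 + 683303} = \frac{-2916037 + \frac{6625 + 5944}{-3142}}{2137802} = \left(-2916037 - \frac{12569}{3142}\right) \frac{1}{2137802} = \left(- \frac{9162200823}{3142}\right) \frac{1}{2137802} = - \frac{9162200823}{6716973884}$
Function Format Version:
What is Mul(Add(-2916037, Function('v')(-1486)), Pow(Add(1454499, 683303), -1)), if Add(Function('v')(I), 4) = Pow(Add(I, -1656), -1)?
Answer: Rational(-9162200823, 6716973884) ≈ -1.3640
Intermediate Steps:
Function('v')(I) = Add(-4, Pow(Add(-1656, I), -1)) (Function('v')(I) = Add(-4, Pow(Add(I, -1656), -1)) = Add(-4, Pow(Add(-1656, I), -1)))
Mul(Add(-2916037, Function('v')(-1486)), Pow(Add(1454499, 683303), -1)) = Mul(Add(-2916037, Mul(Pow(Add(-1656, -1486), -1), Add(6625, Mul(-4, -1486)))), Pow(Add(1454499, 683303), -1)) = Mul(Add(-2916037, Mul(Pow(-3142, -1), Add(6625, 5944))), Pow(2137802, -1)) = Mul(Add(-2916037, Mul(Rational(-1, 3142), 12569)), Rational(1, 2137802)) = Mul(Add(-2916037, Rational(-12569, 3142)), Rational(1, 2137802)) = Mul(Rational(-9162200823, 3142), Rational(1, 2137802)) = Rational(-9162200823, 6716973884)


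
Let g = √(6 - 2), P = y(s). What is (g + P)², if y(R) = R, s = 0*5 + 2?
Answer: 16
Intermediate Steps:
s = 2 (s = 0 + 2 = 2)
P = 2
g = 2 (g = √4 = 2)
(g + P)² = (2 + 2)² = 4² = 16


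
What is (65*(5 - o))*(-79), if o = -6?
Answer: -56485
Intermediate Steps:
(65*(5 - o))*(-79) = (65*(5 - 1*(-6)))*(-79) = (65*(5 + 6))*(-79) = (65*11)*(-79) = 715*(-79) = -56485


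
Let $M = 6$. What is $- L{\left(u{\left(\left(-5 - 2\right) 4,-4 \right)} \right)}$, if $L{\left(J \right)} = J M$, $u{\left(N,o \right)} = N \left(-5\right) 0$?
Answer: $0$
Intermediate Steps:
$u{\left(N,o \right)} = 0$ ($u{\left(N,o \right)} = - 5 N 0 = 0$)
$L{\left(J \right)} = 6 J$ ($L{\left(J \right)} = J 6 = 6 J$)
$- L{\left(u{\left(\left(-5 - 2\right) 4,-4 \right)} \right)} = - 6 \cdot 0 = \left(-1\right) 0 = 0$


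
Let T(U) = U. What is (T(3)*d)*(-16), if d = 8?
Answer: -384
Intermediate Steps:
(T(3)*d)*(-16) = (3*8)*(-16) = 24*(-16) = -384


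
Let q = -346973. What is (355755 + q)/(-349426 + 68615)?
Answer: -8782/280811 ≈ -0.031274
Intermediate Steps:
(355755 + q)/(-349426 + 68615) = (355755 - 346973)/(-349426 + 68615) = 8782/(-280811) = 8782*(-1/280811) = -8782/280811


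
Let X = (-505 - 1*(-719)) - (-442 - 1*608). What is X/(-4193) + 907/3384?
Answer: -474325/14189112 ≈ -0.033429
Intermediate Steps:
X = 1264 (X = (-505 + 719) - (-442 - 608) = 214 - 1*(-1050) = 214 + 1050 = 1264)
X/(-4193) + 907/3384 = 1264/(-4193) + 907/3384 = 1264*(-1/4193) + 907*(1/3384) = -1264/4193 + 907/3384 = -474325/14189112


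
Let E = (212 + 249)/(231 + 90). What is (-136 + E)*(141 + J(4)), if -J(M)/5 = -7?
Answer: -7602320/321 ≈ -23683.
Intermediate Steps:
J(M) = 35 (J(M) = -5*(-7) = 35)
E = 461/321 ≈ 1.4361
(-136 + E)*(141 + J(4)) = (-136 + 461/321)*(141 + 35) = -43195/321*176 = -7602320/321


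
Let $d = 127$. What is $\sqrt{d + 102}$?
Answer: $\sqrt{229} \approx 15.133$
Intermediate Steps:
$\sqrt{d + 102} = \sqrt{127 + 102} = \sqrt{229}$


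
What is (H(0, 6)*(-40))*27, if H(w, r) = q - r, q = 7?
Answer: -1080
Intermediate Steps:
H(w, r) = 7 - r
(H(0, 6)*(-40))*27 = ((7 - 1*6)*(-40))*27 = ((7 - 6)*(-40))*27 = (1*(-40))*27 = -40*27 = -1080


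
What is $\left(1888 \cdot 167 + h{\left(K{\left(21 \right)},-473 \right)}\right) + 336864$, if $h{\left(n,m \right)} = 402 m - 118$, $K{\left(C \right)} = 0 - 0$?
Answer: $461896$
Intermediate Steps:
$K{\left(C \right)} = 0$ ($K{\left(C \right)} = 0 + 0 = 0$)
$h{\left(n,m \right)} = -118 + 402 m$
$\left(1888 \cdot 167 + h{\left(K{\left(21 \right)},-473 \right)}\right) + 336864 = \left(1888 \cdot 167 + \left(-118 + 402 \left(-473\right)\right)\right) + 336864 = \left(315296 - 190264\right) + 336864 = 125032 + 336864 = 461896$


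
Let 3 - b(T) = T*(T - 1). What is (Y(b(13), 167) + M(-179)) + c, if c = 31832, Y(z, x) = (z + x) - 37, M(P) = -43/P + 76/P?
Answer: 5693778/179 ≈ 31809.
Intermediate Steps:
M(P) = 33/P
b(T) = 3 - T*(-1 + T) (b(T) = 3 - T*(T - 1) = 3 - T*(-1 + T))
Y(z, x) = -37 + x + z (Y(z, x) = (x + z) - 37 = -37 + x + z)
(Y(b(13), 167) + M(-179)) + c = ((-37 + 167 + (3 + 13 - 1*13²)) + 33/(-179)) + 31832 = ((-37 + 167 + (3 + 13 - 1*169)) + 33*(-1/179)) + 31832 = ((-37 + 167 + (3 + 13 - 169)) - 33/179) + 31832 = ((-37 + 167 - 153) - 33/179) + 31832 = (-23 - 33/179) + 31832 = -4150/179 + 31832 = 5693778/179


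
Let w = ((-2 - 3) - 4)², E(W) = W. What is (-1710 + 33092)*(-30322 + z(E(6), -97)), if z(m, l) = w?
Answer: -949023062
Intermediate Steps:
w = 81 (w = (-5 - 4)² = (-9)² = 81)
z(m, l) = 81
(-1710 + 33092)*(-30322 + z(E(6), -97)) = (-1710 + 33092)*(-30322 + 81) = 31382*(-30241) = -949023062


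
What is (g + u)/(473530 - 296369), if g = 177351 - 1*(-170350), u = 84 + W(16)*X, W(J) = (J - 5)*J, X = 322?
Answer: 404457/177161 ≈ 2.2830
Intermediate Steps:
W(J) = J*(-5 + J) (W(J) = (-5 + J)*J = J*(-5 + J))
u = 56756 (u = 84 + (16*(-5 + 16))*322 = 84 + (16*11)*322 = 84 + 176*322 = 84 + 56672 = 56756)
g = 347701 (g = 177351 + 170350 = 347701)
(g + u)/(473530 - 296369) = (347701 + 56756)/(473530 - 296369) = 404457/177161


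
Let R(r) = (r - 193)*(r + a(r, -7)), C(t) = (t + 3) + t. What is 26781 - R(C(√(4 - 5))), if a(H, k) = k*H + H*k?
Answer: 19319 - 4862*I ≈ 19319.0 - 4862.0*I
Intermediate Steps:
a(H, k) = 2*H*k (a(H, k) = H*k + H*k = 2*H*k)
C(t) = 3 + 2*t (C(t) = (3 + t) + t = 3 + 2*t)
R(r) = -13*r*(-193 + r) (R(r) = (r - 193)*(r + 2*r*(-7)) = (-193 + r)*(r - 14*r) = (-193 + r)*(-13*r) = -13*r*(-193 + r))
26781 - R(C(√(4 - 5))) = 26781 - 13*(3 + 2*√(4 - 5))*(193 - (3 + 2*√(4 - 5))) = 26781 - 13*(3 + 2*√(-1))*(193 - (3 + 2*√(-1))) = 26781 - 13*(3 + 2*I)*(193 - (3 + 2*I)) = 26781 - 13*(3 + 2*I)*(193 + (-3 - 2*I)) = 26781 - 13*(3 + 2*I)*(190 - 2*I)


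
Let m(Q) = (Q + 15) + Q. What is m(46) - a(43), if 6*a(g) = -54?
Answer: 116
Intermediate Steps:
a(g) = -9 (a(g) = (⅙)*(-54) = -9)
m(Q) = 15 + 2*Q (m(Q) = (15 + Q) + Q = 15 + 2*Q)
m(46) - a(43) = (15 + 2*46) - 1*(-9) = (15 + 92) + 9 = 107 + 9 = 116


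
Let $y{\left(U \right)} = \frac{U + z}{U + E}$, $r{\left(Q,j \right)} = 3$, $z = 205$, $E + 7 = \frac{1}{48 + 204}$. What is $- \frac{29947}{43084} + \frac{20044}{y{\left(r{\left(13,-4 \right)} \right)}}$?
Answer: $- \frac{54449401739}{141143184} \approx -385.77$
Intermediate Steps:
$E = - \frac{1763}{252}$ ($E = -7 + \frac{1}{48 + 204} = -7 + \frac{1}{252} = - \frac{1763}{252} \approx -6.996$)
$y{\left(U \right)} = \frac{205 + U}{- \frac{1763}{252} + U}$ ($y{\left(U \right)} = \frac{U + 205}{U - \frac{1763}{252}} = \frac{205 + U}{- \frac{1763}{252} + U}$)
$- \frac{29947}{43084} + \frac{20044}{y{\left(r{\left(13,-4 \right)} \right)}} = - \frac{29947}{43084} + \frac{20044}{252 \frac{1}{-1763 + 252 \cdot 3} \left(205 + 3\right)} = \left(-29947\right) \frac{1}{43084} + \frac{20044}{252 \frac{1}{-1763 + 756} \cdot 208} = - \frac{29947}{43084} + \frac{20044}{252 \frac{1}{-1007} \cdot 208} = - \frac{29947}{43084} + \frac{20044}{252 \left(- \frac{1}{1007}\right) 208} = - \frac{29947}{43084} + \frac{20044}{- \frac{52416}{1007}} = - \frac{29947}{43084} + 20044 \left(- \frac{1007}{52416}\right) = - \frac{29947}{43084} - \frac{5046077}{13104} = - \frac{54449401739}{141143184}$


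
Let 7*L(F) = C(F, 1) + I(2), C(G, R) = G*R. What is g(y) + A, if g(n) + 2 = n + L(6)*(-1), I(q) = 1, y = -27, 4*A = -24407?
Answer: -24527/4 ≈ -6131.8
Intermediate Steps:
A = -24407/4 (A = (¼)*(-24407) = -24407/4 ≈ -6101.8)
L(F) = ⅐ + F/7 (L(F) = (F*1 + 1)/7 = (F + 1)/7 = (1 + F)/7 = ⅐ + F/7)
g(n) = -3 + n (g(n) = -2 + (n + (⅐ + (⅐)*6)*(-1)) = -2 + (n + (⅐ + 6/7)*(-1)) = -2 + (n + 1*(-1)) = -2 + (n - 1) = -2 + (-1 + n) = -3 + n)
g(y) + A = (-3 - 27) - 24407/4 = -30 - 24407/4 = -24527/4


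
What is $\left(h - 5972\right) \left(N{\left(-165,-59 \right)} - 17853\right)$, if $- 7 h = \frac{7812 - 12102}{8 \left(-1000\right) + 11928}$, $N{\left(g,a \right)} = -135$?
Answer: $\frac{369207796767}{3437} \approx 1.0742 \cdot 10^{8}$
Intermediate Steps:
$h = \frac{2145}{13748}$ ($h = - \frac{\left(7812 - 12102\right) \frac{1}{8 \left(-1000\right) + 11928}}{7} = - \frac{\left(-4290\right) \frac{1}{-8000 + 11928}}{7} = - \frac{\left(-4290\right) \frac{1}{3928}}{7} = \left(- \frac{1}{7}\right) \left(- \frac{2145}{1964}\right) = \frac{2145}{13748} \approx 0.15602$)
$\left(h - 5972\right) \left(N{\left(-165,-59 \right)} - 17853\right) = \left(\frac{2145}{13748} - 5972\right) \left(-135 - 17853\right) = \left(- \frac{82100911}{13748}\right) \left(-17988\right) = \frac{369207796767}{3437}$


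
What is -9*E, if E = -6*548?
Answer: 29592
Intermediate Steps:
E = -3288
-9*E = -9*(-3288) = 29592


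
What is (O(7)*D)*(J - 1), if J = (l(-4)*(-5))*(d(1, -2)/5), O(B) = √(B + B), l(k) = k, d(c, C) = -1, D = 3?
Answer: -15*√14 ≈ -56.125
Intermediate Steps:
O(B) = √2*√B (O(B) = √(2*B) = √2*√B)
J = -4 (J = (-4*(-5))*(-1/5) = 20*(-1*⅕) = 20*(-⅕) = -4)
(O(7)*D)*(J - 1) = ((√2*√7)*3)*(-4 - 1) = (√14*3)*(-5) = (3*√14)*(-5) = -15*√14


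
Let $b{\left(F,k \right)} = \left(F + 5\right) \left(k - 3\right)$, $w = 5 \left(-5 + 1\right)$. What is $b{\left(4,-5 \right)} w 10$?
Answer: $14400$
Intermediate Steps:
$w = -20$ ($w = 5 \left(-4\right) = -20$)
$b{\left(F,k \right)} = \left(-3 + k\right) \left(5 + F\right)$ ($b{\left(F,k \right)} = \left(5 + F\right) \left(-3 + k\right) = \left(-3 + k\right) \left(5 + F\right)$)
$b{\left(4,-5 \right)} w 10 = \left(-15 - 12 + 5 \left(-5\right) + 4 \left(-5\right)\right) \left(-20\right) 10 = \left(-15 - 12 - 25 - 20\right) \left(-20\right) 10 = \left(-72\right) \left(-20\right) 10 = 1440 \cdot 10 = 14400$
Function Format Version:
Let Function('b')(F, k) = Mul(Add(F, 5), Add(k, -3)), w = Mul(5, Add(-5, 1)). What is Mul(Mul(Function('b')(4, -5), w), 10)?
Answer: 14400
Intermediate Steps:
w = -20 (w = Mul(5, -4) = -20)
Function('b')(F, k) = Mul(Add(-3, k), Add(5, F)) (Function('b')(F, k) = Mul(Add(5, F), Add(-3, k)) = Mul(Add(-3, k), Add(5, F)))
Mul(Mul(Function('b')(4, -5), w), 10) = Mul(Mul(Add(-15, Mul(-3, 4), Mul(5, -5), Mul(4, -5)), -20), 10) = Mul(Mul(Add(-15, -12, -25, -20), -20), 10) = Mul(Mul(-72, -20), 10) = Mul(1440, 10) = 14400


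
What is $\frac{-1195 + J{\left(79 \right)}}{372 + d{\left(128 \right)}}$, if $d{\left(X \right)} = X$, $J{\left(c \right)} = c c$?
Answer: $\frac{2523}{250} \approx 10.092$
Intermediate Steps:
$J{\left(c \right)} = c^{2}$
$\frac{-1195 + J{\left(79 \right)}}{372 + d{\left(128 \right)}} = \frac{-1195 + 79^{2}}{372 + 128} = \frac{-1195 + 6241}{500} = 5046 \cdot \frac{1}{500} = \frac{2523}{250}$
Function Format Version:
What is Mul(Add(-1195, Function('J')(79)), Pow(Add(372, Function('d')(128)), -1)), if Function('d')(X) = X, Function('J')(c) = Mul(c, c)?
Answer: Rational(2523, 250) ≈ 10.092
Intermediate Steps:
Function('J')(c) = Pow(c, 2)
Mul(Add(-1195, Function('J')(79)), Pow(Add(372, Function('d')(128)), -1)) = Mul(Add(-1195, Pow(79, 2)), Pow(Add(372, 128), -1)) = Mul(Add(-1195, 6241), Pow(500, -1)) = Mul(5046, Rational(1, 500)) = Rational(2523, 250)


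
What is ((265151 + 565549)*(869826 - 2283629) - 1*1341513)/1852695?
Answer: -130494165957/205855 ≈ -6.3391e+5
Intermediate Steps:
((265151 + 565549)*(869826 - 2283629) - 1*1341513)/1852695 = (830700*(-1413803) - 1341513)*(1/1852695) = (-1174446152100 - 1341513)*(1/1852695) = -1174447493613*1/1852695 = -130494165957/205855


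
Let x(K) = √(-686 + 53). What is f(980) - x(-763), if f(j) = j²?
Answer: 960400 - I*√633 ≈ 9.604e+5 - 25.159*I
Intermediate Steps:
x(K) = I*√633 (x(K) = √(-633) = I*√633)
f(980) - x(-763) = 980² - I*√633 = 960400 - I*√633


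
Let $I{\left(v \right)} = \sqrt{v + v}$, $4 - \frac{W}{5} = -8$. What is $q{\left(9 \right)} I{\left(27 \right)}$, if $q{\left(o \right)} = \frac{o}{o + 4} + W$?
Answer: $\frac{2367 \sqrt{6}}{13} \approx 446.0$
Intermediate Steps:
$W = 60$ ($W = 20 - -40 = 20 + 40 = 60$)
$I{\left(v \right)} = \sqrt{2} \sqrt{v}$ ($I{\left(v \right)} = \sqrt{2 v} = \sqrt{2} \sqrt{v}$)
$q{\left(o \right)} = 60 + \frac{o}{4 + o}$ ($q{\left(o \right)} = \frac{o}{o + 4} + 60 = \frac{o}{4 + o} + 60 = 60 + \frac{o}{4 + o}$)
$q{\left(9 \right)} I{\left(27 \right)} = \frac{240 + 61 \cdot 9}{4 + 9} \sqrt{2} \sqrt{27} = \frac{240 + 549}{13} \sqrt{2} \cdot 3 \sqrt{3} = \frac{1}{13} \cdot 789 \cdot 3 \sqrt{6} = \frac{789 \cdot 3 \sqrt{6}}{13} = \frac{2367 \sqrt{6}}{13}$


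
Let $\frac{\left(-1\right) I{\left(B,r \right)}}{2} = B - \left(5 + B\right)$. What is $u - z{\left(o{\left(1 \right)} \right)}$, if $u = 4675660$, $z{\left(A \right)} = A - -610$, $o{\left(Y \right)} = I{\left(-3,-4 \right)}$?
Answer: $4675040$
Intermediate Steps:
$I{\left(B,r \right)} = 10$ ($I{\left(B,r \right)} = - 2 \left(B - \left(5 + B\right)\right) = \left(-2\right) \left(-5\right) = 10$)
$o{\left(Y \right)} = 10$
$z{\left(A \right)} = 610 + A$ ($z{\left(A \right)} = A + 610 = 610 + A$)
$u - z{\left(o{\left(1 \right)} \right)} = 4675660 - \left(610 + 10\right) = 4675660 - 620 = 4675040$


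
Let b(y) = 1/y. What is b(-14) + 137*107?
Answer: 205225/14 ≈ 14659.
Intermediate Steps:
b(-14) + 137*107 = 1/(-14) + 137*107 = -1/14 + 14659 = 205225/14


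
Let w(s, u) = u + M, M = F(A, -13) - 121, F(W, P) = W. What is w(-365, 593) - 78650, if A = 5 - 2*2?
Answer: -78177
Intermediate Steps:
A = 1 (A = 5 - 4 = 1)
M = -120 (M = 1 - 121 = -120)
w(s, u) = -120 + u (w(s, u) = u - 120 = -120 + u)
w(-365, 593) - 78650 = (-120 + 593) - 78650 = 473 - 78650 = -78177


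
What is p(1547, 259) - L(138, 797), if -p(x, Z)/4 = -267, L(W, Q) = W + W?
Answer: 792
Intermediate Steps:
L(W, Q) = 2*W
p(x, Z) = 1068 (p(x, Z) = -4*(-267) = 1068)
p(1547, 259) - L(138, 797) = 1068 - 2*138 = 1068 - 1*276 = 1068 - 276 = 792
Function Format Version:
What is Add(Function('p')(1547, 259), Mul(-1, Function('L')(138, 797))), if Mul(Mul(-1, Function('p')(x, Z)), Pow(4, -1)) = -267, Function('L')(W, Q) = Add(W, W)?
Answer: 792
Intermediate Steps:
Function('L')(W, Q) = Mul(2, W)
Function('p')(x, Z) = 1068 (Function('p')(x, Z) = Mul(-4, -267) = 1068)
Add(Function('p')(1547, 259), Mul(-1, Function('L')(138, 797))) = Add(1068, Mul(-1, Mul(2, 138))) = Add(1068, Mul(-1, 276)) = Add(1068, -276) = 792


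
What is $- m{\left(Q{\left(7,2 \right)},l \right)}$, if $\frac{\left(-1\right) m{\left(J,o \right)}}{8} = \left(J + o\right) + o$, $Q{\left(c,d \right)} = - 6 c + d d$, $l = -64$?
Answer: $-1328$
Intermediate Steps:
$Q{\left(c,d \right)} = d^{2} - 6 c$ ($Q{\left(c,d \right)} = - 6 c + d^{2} = d^{2} - 6 c$)
$m{\left(J,o \right)} = - 16 o - 8 J$ ($m{\left(J,o \right)} = - 8 \left(\left(J + o\right) + o\right) = - 8 \left(J + 2 o\right) = - 16 o - 8 J$)
$- m{\left(Q{\left(7,2 \right)},l \right)} = - (\left(-16\right) \left(-64\right) - 8 \left(2^{2} - 42\right)) = - (1024 - 8 \left(4 - 42\right)) = - (1024 - -304) = - (1024 + 304) = \left(-1\right) 1328 = -1328$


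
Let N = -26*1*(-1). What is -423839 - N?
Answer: -423865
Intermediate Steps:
N = 26 (N = -26*(-1) = 26)
-423839 - N = -423839 - 1*26 = -423839 - 26 = -423865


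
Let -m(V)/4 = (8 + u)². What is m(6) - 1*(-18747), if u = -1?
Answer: 18551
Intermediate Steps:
m(V) = -196 (m(V) = -4*(8 - 1)² = -4*7² = -4*49 = -196)
m(6) - 1*(-18747) = -196 - 1*(-18747) = -196 + 18747 = 18551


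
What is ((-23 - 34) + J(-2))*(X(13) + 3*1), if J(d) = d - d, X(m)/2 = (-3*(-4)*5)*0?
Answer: -171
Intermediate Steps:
X(m) = 0 (X(m) = 2*((-3*(-4)*5)*0) = 2*((12*5)*0) = 2*(60*0) = 2*0 = 0)
J(d) = 0
((-23 - 34) + J(-2))*(X(13) + 3*1) = ((-23 - 34) + 0)*(0 + 3*1) = (-57 + 0)*(0 + 3) = -57*3 = -171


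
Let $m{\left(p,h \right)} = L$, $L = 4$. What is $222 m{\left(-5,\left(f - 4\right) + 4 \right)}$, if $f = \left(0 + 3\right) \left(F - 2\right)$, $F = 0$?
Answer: $888$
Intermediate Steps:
$f = -6$ ($f = \left(0 + 3\right) \left(0 - 2\right) = 3 \left(-2\right) = -6$)
$m{\left(p,h \right)} = 4$
$222 m{\left(-5,\left(f - 4\right) + 4 \right)} = 222 \cdot 4 = 888$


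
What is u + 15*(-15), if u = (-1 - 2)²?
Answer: -216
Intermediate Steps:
u = 9 (u = (-3)² = 9)
u + 15*(-15) = 9 + 15*(-15) = 9 - 225 = -216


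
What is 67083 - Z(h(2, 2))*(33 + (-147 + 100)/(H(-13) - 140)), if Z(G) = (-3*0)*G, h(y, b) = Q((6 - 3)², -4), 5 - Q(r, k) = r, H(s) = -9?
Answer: 67083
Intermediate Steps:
Q(r, k) = 5 - r
h(y, b) = -4 (h(y, b) = 5 - (6 - 3)² = 5 - 1*3² = 5 - 1*9 = 5 - 9 = -4)
Z(G) = 0 (Z(G) = 0*G = 0)
67083 - Z(h(2, 2))*(33 + (-147 + 100)/(H(-13) - 140)) = 67083 - 0*(33 + (-147 + 100)/(-9 - 140)) = 67083 - 0*(33 - 47/(-149)) = 67083 - 0*(33 - 47*(-1/149)) = 67083 - 0*(33 + 47/149) = 67083 - 0*4964/149 = 67083 - 1*0 = 67083 + 0 = 67083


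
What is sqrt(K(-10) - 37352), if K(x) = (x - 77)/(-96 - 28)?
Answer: I*sqrt(143578391)/62 ≈ 193.26*I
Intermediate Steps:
K(x) = 77/124 - x/124 (K(x) = (-77 + x)/(-124) = (-77 + x)*(-1/124) = 77/124 - x/124)
sqrt(K(-10) - 37352) = sqrt((77/124 - 1/124*(-10)) - 37352) = sqrt((77/124 + 5/62) - 37352) = sqrt(87/124 - 37352) = sqrt(-4631561/124) = I*sqrt(143578391)/62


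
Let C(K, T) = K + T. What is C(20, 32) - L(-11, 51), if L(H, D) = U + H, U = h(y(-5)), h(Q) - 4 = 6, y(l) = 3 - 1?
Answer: 53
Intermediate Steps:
y(l) = 2
h(Q) = 10 (h(Q) = 4 + 6 = 10)
U = 10
L(H, D) = 10 + H
C(20, 32) - L(-11, 51) = (20 + 32) - (10 - 11) = 52 - 1*(-1) = 52 + 1 = 53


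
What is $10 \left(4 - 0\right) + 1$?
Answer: $41$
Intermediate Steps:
$10 \left(4 - 0\right) + 1 = 10 \left(4 + 0\right) + 1 = 10 \cdot 4 + 1 = 40 + 1 = 41$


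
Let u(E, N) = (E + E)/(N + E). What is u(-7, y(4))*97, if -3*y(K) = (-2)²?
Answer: 4074/25 ≈ 162.96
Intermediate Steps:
y(K) = -4/3 (y(K) = -⅓*(-2)² = -⅓*4 = -4/3)
u(E, N) = 2*E/(E + N) (u(E, N) = (2*E)/(E + N) = 2*E/(E + N))
u(-7, y(4))*97 = (2*(-7)/(-7 - 4/3))*97 = (2*(-7)/(-25/3))*97 = (2*(-7)*(-3/25))*97 = (42/25)*97 = 4074/25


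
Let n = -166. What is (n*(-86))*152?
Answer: 2169952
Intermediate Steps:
(n*(-86))*152 = -166*(-86)*152 = 14276*152 = 2169952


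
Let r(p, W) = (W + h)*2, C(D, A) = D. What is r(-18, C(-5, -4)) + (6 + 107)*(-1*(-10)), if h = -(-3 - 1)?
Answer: 1128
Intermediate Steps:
h = 4 (h = -1*(-4) = 4)
r(p, W) = 8 + 2*W (r(p, W) = (W + 4)*2 = (4 + W)*2 = 8 + 2*W)
r(-18, C(-5, -4)) + (6 + 107)*(-1*(-10)) = (8 + 2*(-5)) + (6 + 107)*(-1*(-10)) = (8 - 10) + 113*10 = -2 + 1130 = 1128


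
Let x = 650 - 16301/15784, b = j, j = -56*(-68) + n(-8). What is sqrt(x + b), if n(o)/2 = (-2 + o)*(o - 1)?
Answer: sqrt(288807309886)/7892 ≈ 68.095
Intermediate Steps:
n(o) = 2*(-1 + o)*(-2 + o) (n(o) = 2*((-2 + o)*(o - 1)) = 2*((-2 + o)*(-1 + o)) = 2*((-1 + o)*(-2 + o)) = 2*(-1 + o)*(-2 + o))
j = 3988 (j = -56*(-68) + (4 - 6*(-8) + 2*(-8)**2) = 3808 + (4 + 48 + 2*64) = 3808 + (4 + 48 + 128) = 3808 + 180 = 3988)
b = 3988
x = 10243299/15784 (x = 650 - 16301*1/15784 = 650 - 16301/15784 = 10243299/15784 ≈ 648.97)
sqrt(x + b) = sqrt(10243299/15784 + 3988) = sqrt(73189891/15784) = sqrt(288807309886)/7892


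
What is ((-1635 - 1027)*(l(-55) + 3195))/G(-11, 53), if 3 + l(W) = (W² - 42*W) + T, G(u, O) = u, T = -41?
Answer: 2053612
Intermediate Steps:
l(W) = -44 + W² - 42*W (l(W) = -3 + ((W² - 42*W) - 41) = -3 + (-41 + W² - 42*W) = -44 + W² - 42*W)
((-1635 - 1027)*(l(-55) + 3195))/G(-11, 53) = ((-1635 - 1027)*((-44 + (-55)² - 42*(-55)) + 3195))/(-11) = -2662*((-44 + 3025 + 2310) + 3195)*(-1/11) = -2662*(5291 + 3195)*(-1/11) = -2662*8486*(-1/11) = -22589732*(-1/11) = 2053612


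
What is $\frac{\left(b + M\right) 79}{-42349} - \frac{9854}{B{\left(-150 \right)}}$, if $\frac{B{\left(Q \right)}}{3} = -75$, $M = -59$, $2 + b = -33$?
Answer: $\frac{418977896}{9528525} \approx 43.971$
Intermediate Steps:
$b = -35$ ($b = -2 - 33 = -35$)
$B{\left(Q \right)} = -225$ ($B{\left(Q \right)} = 3 \left(-75\right) = -225$)
$\frac{\left(b + M\right) 79}{-42349} - \frac{9854}{B{\left(-150 \right)}} = \frac{\left(-35 - 59\right) 79}{-42349} - \frac{9854}{-225} = \left(-94\right) 79 \left(- \frac{1}{42349}\right) - - \frac{9854}{225} = \left(-7426\right) \left(- \frac{1}{42349}\right) + \frac{9854}{225} = \frac{7426}{42349} + \frac{9854}{225} = \frac{418977896}{9528525}$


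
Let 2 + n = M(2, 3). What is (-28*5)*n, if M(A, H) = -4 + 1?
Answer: 700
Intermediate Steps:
M(A, H) = -3
n = -5 (n = -2 - 3 = -5)
(-28*5)*n = -28*5*(-5) = -140*(-5) = 700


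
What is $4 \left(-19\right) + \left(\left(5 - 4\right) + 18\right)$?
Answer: $-57$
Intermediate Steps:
$4 \left(-19\right) + \left(\left(5 - 4\right) + 18\right) = -76 + \left(\left(5 - 4\right) + 18\right) = -76 + \left(1 + 18\right) = -76 + 19 = -57$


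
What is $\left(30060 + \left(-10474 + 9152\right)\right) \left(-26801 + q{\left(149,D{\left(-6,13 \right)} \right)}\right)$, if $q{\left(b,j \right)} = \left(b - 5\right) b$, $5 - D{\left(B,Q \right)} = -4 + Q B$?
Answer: $-153604610$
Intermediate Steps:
$D{\left(B,Q \right)} = 9 - B Q$ ($D{\left(B,Q \right)} = 5 - \left(-4 + Q B\right) = 5 - \left(-4 + B Q\right) = 9 - B Q$)
$q{\left(b,j \right)} = b \left(-5 + b\right)$ ($q{\left(b,j \right)} = \left(-5 + b\right) b = b \left(-5 + b\right)$)
$\left(30060 + \left(-10474 + 9152\right)\right) \left(-26801 + q{\left(149,D{\left(-6,13 \right)} \right)}\right) = \left(30060 + \left(-10474 + 9152\right)\right) \left(-26801 + 149 \left(-5 + 149\right)\right) = \left(30060 - 1322\right) \left(-26801 + 149 \cdot 144\right) = 28738 \left(-26801 + 21456\right) = 28738 \left(-5345\right) = -153604610$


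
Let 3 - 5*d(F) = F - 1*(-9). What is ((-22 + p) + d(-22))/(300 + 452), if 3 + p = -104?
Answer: -629/3760 ≈ -0.16729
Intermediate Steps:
d(F) = -6/5 - F/5 (d(F) = 3/5 - (F - 1*(-9))/5 = 3/5 - (F + 9)/5 = 3/5 - (9 + F)/5 = 3/5 + (-9/5 - F/5) = -6/5 - F/5)
p = -107 (p = -3 - 104 = -107)
((-22 + p) + d(-22))/(300 + 452) = ((-22 - 107) + (-6/5 - 1/5*(-22)))/(300 + 452) = (-129 + (-6/5 + 22/5))/752 = (-129 + 16/5)*(1/752) = -629/5*1/752 = -629/3760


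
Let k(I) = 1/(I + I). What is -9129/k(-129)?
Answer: 2355282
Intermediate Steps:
k(I) = 1/(2*I)
-9129/k(-129) = -9129/((½)/(-129)) = -9129/((½)*(-1/129)) = -9129/(-1/258) = -9129*(-258) = 2355282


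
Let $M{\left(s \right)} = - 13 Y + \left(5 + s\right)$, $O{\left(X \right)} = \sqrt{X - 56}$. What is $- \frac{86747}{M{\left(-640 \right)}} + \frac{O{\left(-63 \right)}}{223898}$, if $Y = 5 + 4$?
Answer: $\frac{86747}{752} + \frac{i \sqrt{119}}{223898} \approx 115.36 + 4.8722 \cdot 10^{-5} i$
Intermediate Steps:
$Y = 9$
$O{\left(X \right)} = \sqrt{-56 + X}$
$M{\left(s \right)} = -112 + s$ ($M{\left(s \right)} = \left(-13\right) 9 + \left(5 + s\right) = -117 + \left(5 + s\right) = -112 + s$)
$- \frac{86747}{M{\left(-640 \right)}} + \frac{O{\left(-63 \right)}}{223898} = - \frac{86747}{-112 - 640} + \frac{\sqrt{-56 - 63}}{223898} = - \frac{86747}{-752} + \sqrt{-119} \cdot \frac{1}{223898} = \left(-86747\right) \left(- \frac{1}{752}\right) + i \sqrt{119} \cdot \frac{1}{223898} = \frac{86747}{752} + \frac{i \sqrt{119}}{223898}$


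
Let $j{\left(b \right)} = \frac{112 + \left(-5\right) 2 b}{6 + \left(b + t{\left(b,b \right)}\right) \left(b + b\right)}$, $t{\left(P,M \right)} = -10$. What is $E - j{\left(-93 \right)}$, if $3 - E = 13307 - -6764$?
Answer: $- \frac{192292097}{9582} \approx -20068.0$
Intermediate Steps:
$j{\left(b \right)} = \frac{112 - 10 b}{6 + 2 b \left(-10 + b\right)}$ ($j{\left(b \right)} = \frac{112 + \left(-5\right) 2 b}{6 + \left(b - 10\right) \left(b + b\right)} = \frac{112 - 10 b}{6 + \left(-10 + b\right) 2 b} = \frac{112 - 10 b}{6 + 2 b \left(-10 + b\right)}$)
$E = -20068$ ($E = 3 - \left(13307 - -6764\right) = 3 - \left(13307 + 6764\right) = 3 - 20071 = -20068$)
$E - j{\left(-93 \right)} = -20068 - \frac{56 - -465}{3 + \left(-93\right)^{2} - -930} = -20068 - \frac{56 + 465}{3 + 8649 + 930} = -20068 - \frac{1}{9582} \cdot 521 = -20068 - \frac{521}{9582} = - \frac{192292097}{9582}$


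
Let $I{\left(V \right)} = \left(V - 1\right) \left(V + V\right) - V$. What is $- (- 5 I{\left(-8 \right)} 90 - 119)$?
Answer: $68519$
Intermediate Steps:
$I{\left(V \right)} = - V + 2 V \left(-1 + V\right)$ ($I{\left(V \right)} = \left(-1 + V\right) 2 V - V = 2 V \left(-1 + V\right) - V = - V + 2 V \left(-1 + V\right)$)
$- (- 5 I{\left(-8 \right)} 90 - 119) = - (- 5 \left(- 8 \left(-3 + 2 \left(-8\right)\right)\right) 90 - 119) = - (- 5 \left(- 8 \left(-3 - 16\right)\right) 90 - 119) = - (- 5 \left(\left(-8\right) \left(-19\right)\right) 90 - 119) = - (\left(-5\right) 152 \cdot 90 - 119) = - (\left(-760\right) 90 - 119) = - (-68400 - 119) = \left(-1\right) \left(-68519\right) = 68519$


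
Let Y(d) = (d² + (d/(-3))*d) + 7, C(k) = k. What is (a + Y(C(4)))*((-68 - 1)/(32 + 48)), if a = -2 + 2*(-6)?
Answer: -253/80 ≈ -3.1625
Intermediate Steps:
a = -14 (a = -2 - 12 = -14)
Y(d) = 7 + 2*d²/3 (Y(d) = (d² + (d*(-⅓))*d) + 7 = (d² + (-d/3)*d) + 7 = (d² - d²/3) + 7 = 2*d²/3 + 7 = 7 + 2*d²/3)
(a + Y(C(4)))*((-68 - 1)/(32 + 48)) = (-14 + (7 + (⅔)*4²))*((-68 - 1)/(32 + 48)) = (-14 + (7 + (⅔)*16))*(-69/80) = (-14 + (7 + 32/3))*(-69*1/80) = (-14 + 53/3)*(-69/80) = (11/3)*(-69/80) = -253/80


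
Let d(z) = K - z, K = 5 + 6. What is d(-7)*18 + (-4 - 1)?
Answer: 319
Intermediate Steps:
K = 11
d(z) = 11 - z
d(-7)*18 + (-4 - 1) = (11 - 1*(-7))*18 + (-4 - 1) = (11 + 7)*18 - 5 = 18*18 - 5 = 324 - 5 = 319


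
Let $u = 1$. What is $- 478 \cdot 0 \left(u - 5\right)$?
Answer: $0$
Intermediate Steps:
$- 478 \cdot 0 \left(u - 5\right) = - 478 \cdot 0 \left(1 - 5\right) = - 478 \cdot 0 \left(-4\right) = \left(-478\right) 0 = 0$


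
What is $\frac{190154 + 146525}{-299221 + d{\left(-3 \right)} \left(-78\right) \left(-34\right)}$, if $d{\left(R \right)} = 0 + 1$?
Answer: $- \frac{48097}{42367} \approx -1.1352$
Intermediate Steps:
$d{\left(R \right)} = 1$
$\frac{190154 + 146525}{-299221 + d{\left(-3 \right)} \left(-78\right) \left(-34\right)} = \frac{190154 + 146525}{-299221 + 1 \left(-78\right) \left(-34\right)} = \frac{336679}{-299221 - -2652} = \frac{336679}{-299221 + 2652} = \frac{336679}{-296569} = 336679 \left(- \frac{1}{296569}\right) = - \frac{48097}{42367}$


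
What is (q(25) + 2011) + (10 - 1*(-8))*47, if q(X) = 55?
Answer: 2912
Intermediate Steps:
(q(25) + 2011) + (10 - 1*(-8))*47 = (55 + 2011) + (10 - 1*(-8))*47 = 2066 + (10 + 8)*47 = 2066 + 18*47 = 2066 + 846 = 2912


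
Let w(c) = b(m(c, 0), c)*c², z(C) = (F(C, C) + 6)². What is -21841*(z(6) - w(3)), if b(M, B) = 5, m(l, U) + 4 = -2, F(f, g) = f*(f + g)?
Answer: -131897799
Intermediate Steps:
m(l, U) = -6 (m(l, U) = -4 - 2 = -6)
z(C) = (6 + 2*C²)² (z(C) = (C*(C + C) + 6)² = (C*(2*C) + 6)² = (2*C² + 6)² = (6 + 2*C²)²)
w(c) = 5*c²
-21841*(z(6) - w(3)) = -21841*(4*(3 + 6²)² - 5*3²) = -21841*(4*(3 + 36)² - 5*9) = -21841*(4*39² - 1*45) = -21841*(4*1521 - 45) = -21841*(6084 - 45) = -21841*6039 = -131897799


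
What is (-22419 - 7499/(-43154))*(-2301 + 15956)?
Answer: -13210693978685/43154 ≈ -3.0613e+8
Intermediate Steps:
(-22419 - 7499/(-43154))*(-2301 + 15956) = (-22419 - 7499*(-1/43154))*13655 = (-22419 + 7499/43154)*13655 = -967462027/43154*13655 = -13210693978685/43154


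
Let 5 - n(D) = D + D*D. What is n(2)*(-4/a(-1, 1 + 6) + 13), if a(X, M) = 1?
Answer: -9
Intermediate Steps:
n(D) = 5 - D - D² (n(D) = 5 - (D + D*D) = 5 - (D + D²) = 5 + (-D - D²) = 5 - D - D²)
n(2)*(-4/a(-1, 1 + 6) + 13) = (5 - 1*2 - 1*2²)*(-4/1 + 13) = (5 - 2 - 1*4)*(-4*1 + 13) = (5 - 2 - 4)*(-4 + 13) = -1*9 = -9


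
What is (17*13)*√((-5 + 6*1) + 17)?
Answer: 663*√2 ≈ 937.62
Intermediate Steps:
(17*13)*√((-5 + 6*1) + 17) = 221*√((-5 + 6) + 17) = 221*√(1 + 17) = 221*√18 = 221*(3*√2) = 663*√2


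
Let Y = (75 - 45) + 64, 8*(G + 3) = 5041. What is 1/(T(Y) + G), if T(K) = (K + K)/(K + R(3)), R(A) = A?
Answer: 776/488153 ≈ 0.0015897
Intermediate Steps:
G = 5017/8 (G = -3 + (⅛)*5041 = -3 + 5041/8 = 5017/8 ≈ 627.13)
Y = 94 (Y = 30 + 64 = 94)
T(K) = 2*K/(3 + K) (T(K) = (K + K)/(K + 3) = (2*K)/(3 + K) = 2*K/(3 + K))
1/(T(Y) + G) = 1/(2*94/(3 + 94) + 5017/8) = 1/(2*94/97 + 5017/8) = 1/(2*94*(1/97) + 5017/8) = 1/(188/97 + 5017/8) = 1/(488153/776) = 776/488153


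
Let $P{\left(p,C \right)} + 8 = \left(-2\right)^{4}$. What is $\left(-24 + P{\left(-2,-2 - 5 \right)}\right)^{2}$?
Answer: $256$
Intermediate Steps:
$P{\left(p,C \right)} = 8$ ($P{\left(p,C \right)} = -8 + \left(-2\right)^{4} = -8 + 16 = 8$)
$\left(-24 + P{\left(-2,-2 - 5 \right)}\right)^{2} = \left(-24 + 8\right)^{2} = \left(-16\right)^{2} = 256$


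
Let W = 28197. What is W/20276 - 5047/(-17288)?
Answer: 147450677/87632872 ≈ 1.6826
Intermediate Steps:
W/20276 - 5047/(-17288) = 28197/20276 - 5047/(-17288) = 28197*(1/20276) - 5047*(-1/17288) = 28197/20276 + 5047/17288 = 147450677/87632872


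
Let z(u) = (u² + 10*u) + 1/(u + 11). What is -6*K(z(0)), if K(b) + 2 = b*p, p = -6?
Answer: 168/11 ≈ 15.273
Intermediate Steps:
z(u) = u² + 1/(11 + u) + 10*u (z(u) = (u² + 10*u) + 1/(11 + u) = u² + 1/(11 + u) + 10*u)
K(b) = -2 - 6*b (K(b) = -2 + b*(-6) = -2 - 6*b)
-6*K(z(0)) = -6*(-2 - 6*(1 + 0³ + 21*0² + 110*0)/(11 + 0)) = -6*(-2 - 6*(1 + 0 + 21*0 + 0)/11) = -6*(-2 - 6*(1 + 0 + 0 + 0)/11) = -6*(-2 - 6/11) = -6*(-28/11) = 168/11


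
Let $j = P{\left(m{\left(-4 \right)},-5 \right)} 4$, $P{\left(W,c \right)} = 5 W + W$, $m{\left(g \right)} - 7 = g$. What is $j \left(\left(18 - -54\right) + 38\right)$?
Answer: $7920$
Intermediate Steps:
$m{\left(g \right)} = 7 + g$
$P{\left(W,c \right)} = 6 W$
$j = 72$ ($j = 6 \left(7 - 4\right) 4 = 6 \cdot 3 \cdot 4 = 18 \cdot 4 = 72$)
$j \left(\left(18 - -54\right) + 38\right) = 72 \left(\left(18 - -54\right) + 38\right) = 72 \left(\left(18 + 54\right) + 38\right) = 72 \left(72 + 38\right) = 72 \cdot 110 = 7920$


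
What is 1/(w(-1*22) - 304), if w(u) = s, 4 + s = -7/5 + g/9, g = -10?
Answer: -45/13973 ≈ -0.0032205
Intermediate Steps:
s = -293/45 (s = -4 + (-7/5 - 10/9) = -4 - 113/45 = -293/45 ≈ -6.5111)
w(u) = -293/45
1/(w(-1*22) - 304) = 1/(-293/45 - 304) = 1/(-13973/45) = -45/13973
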